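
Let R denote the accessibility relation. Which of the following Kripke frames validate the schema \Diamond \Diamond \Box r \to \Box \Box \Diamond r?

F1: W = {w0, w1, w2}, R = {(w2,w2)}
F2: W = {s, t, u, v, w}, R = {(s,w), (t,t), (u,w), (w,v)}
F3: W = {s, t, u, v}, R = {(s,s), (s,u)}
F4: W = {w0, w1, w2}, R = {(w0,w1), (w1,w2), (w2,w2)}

F1, F4

This is the axiom for a generalized confluence (Geach) condition; its first-order frame correspondent is \forall x \forall y \forall z ((x R^2 y \wedge x R^2 z) \to \exists w (yRw \wedge zRw)).
F1: condition met.
F2: fails — sR²v, sR²v but no w* with vRw* and vRw*.
F3: fails — sR²s, sR²u but no w with sRw and uRw.
F4: condition met.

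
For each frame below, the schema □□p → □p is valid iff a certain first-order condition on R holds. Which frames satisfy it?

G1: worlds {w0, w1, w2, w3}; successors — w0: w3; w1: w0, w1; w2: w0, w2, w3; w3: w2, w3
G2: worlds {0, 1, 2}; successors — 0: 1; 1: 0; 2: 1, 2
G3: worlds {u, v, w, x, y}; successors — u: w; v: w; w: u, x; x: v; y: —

Frame correspondent (Sahlqvist): ∀x ∀y (Rxy → ∃z (Rxz ∧ Rzy)) — i.e. density.
G1: ✓.
G2: fails — R01 but no z with R0z and Rz1.
G3: fails — Rwu but no z with Rwz and Rzu.

G1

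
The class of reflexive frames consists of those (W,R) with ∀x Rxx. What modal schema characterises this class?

□p → p

This is reflexivity; the standard corresponding axiom is T: □p → p.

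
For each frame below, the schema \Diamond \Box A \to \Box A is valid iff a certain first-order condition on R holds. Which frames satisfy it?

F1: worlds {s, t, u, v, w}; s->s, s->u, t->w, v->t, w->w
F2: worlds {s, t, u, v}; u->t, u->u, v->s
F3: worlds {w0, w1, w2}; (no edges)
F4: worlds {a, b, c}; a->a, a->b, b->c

F3

Frame correspondent (Sahlqvist): \forall x \forall y \forall z (Rxy \wedge Rxz \to Ryz) — i.e. the Euclidean property.
F1: fails — Rsu and Rsu but not Ruu.
F2: fails — Rut and Rut but not Rtt.
F3: condition met.
F4: fails — Rab and Raa but not Rba.
Valid on: F3.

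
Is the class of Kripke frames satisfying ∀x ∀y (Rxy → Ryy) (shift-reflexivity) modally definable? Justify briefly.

The condition is shift-reflexivity. A defining modal formula is □(□q → q).
Suppose □(□q→q) is valid. Take Rxy and set V(q)={w : Ryw}. Then at y, □q holds; since □(□q→q) at x, □q→q at y, so q at y, i.e. Ryy.

Yes — defined by □(□q → q)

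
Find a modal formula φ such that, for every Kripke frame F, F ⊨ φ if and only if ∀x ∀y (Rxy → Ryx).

s → □◇s

This is symmetry; the standard corresponding axiom is B: s → □◇s.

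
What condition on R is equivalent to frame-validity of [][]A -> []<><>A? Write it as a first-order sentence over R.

forall x forall z (xRz -> exists w (x R^2 w & z R^2 w))

This is a Sahlqvist (Geach-type) schema ◇^0□^2A → □^1◇^2A.
First-order correspondent: forall x forall z (xRz -> exists w (x R^2 w & z R^2 w)).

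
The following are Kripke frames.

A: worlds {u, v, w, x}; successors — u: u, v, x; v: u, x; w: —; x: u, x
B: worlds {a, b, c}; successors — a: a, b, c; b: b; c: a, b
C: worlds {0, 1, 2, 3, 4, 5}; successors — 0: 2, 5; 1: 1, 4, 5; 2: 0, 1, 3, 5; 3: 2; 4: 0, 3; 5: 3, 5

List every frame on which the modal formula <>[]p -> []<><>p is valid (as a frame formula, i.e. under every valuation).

A, B

The schema corresponds to a generalized confluence (Geach) condition: forall x forall y forall z ((xRy & xRz) -> exists w (yRw & z R^2 w)).
A: condition met.
B: condition met.
C: fails — 1R4, 1R4 but no w with 4Rw and 4R²w.
Valid on: A, B.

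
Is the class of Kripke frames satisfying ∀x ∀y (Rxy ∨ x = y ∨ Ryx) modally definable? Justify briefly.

If a class were modally definable it would be closed under disjoint unions (Goldblatt–Thomason).
Take 3 disjoint single-world reflexive frames: each is trivially connected, but their disjoint union has 3 worlds with no edge between distinct components, so it is not connected.
So no modal formula (or set of formulas) defines exactly the connected frames.

No — not modally definable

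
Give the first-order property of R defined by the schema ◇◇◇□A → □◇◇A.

∀x ∀y ∀z ((xR³y ∧ xRz) → ∃w (yRw ∧ zR²w))

This is a Sahlqvist (Geach-type) schema ◇^3□^1A → □^1◇^2A.
Minimal-valuation argument: fix x; take any y with xR^3y and any z with xR^1z. Set V(A) to the set of worlds R-reachable from y in exactly 1 step. Then □^1A holds at y, so the antecedent holds at x; validity forces ◇^2A at z, giving a w with zR^2w and yR^1w.
First-order correspondent: ∀x ∀y ∀z ((xR³y ∧ xRz) → ∃w (yRw ∧ zR²w)).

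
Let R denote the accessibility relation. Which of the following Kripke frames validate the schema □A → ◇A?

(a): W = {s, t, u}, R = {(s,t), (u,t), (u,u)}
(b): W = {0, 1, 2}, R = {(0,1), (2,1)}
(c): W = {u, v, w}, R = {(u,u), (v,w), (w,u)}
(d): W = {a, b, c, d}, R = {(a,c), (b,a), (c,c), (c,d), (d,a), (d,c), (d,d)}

(c), (d)

Frame correspondent (Sahlqvist): ∀x ∃y Rxy — i.e. seriality.
(a): fails — world t has no successor.
(b): fails — world 1 has no successor.
(c): ✓.
(d): ✓.
Valid on: (c), (d).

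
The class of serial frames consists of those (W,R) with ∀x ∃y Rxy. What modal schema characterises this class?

This is seriality; the standard corresponding axiom is D: □p → ◇p.
Suppose □p→◇p is valid. At any x set V(p)=W. Then □p at x, so ◇p at x, so x has a successor.

□p → ◇p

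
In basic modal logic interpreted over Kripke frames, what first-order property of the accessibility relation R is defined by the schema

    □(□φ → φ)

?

Suppose □(□φ→φ) is valid. Take Rxy and set V(φ)={w : Ryw}. Then at y, □φ holds; since □(□φ→φ) at x, □φ→φ at y, so φ at y, i.e. Ryy.

shift-reflexivity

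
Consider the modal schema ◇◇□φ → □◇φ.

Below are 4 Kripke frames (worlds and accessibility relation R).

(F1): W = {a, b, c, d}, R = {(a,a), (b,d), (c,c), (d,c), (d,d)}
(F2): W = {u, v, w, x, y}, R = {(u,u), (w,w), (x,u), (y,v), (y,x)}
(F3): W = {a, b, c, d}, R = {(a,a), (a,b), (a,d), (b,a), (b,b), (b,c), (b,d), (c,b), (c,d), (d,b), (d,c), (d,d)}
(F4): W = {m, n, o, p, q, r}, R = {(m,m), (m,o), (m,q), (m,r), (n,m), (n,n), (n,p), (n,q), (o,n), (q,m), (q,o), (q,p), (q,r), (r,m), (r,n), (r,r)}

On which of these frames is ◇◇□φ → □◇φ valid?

This is the axiom for a generalized confluence (Geach) condition; its first-order frame correspondent is ∀x ∀y ∀z ((xR²y ∧ xRz) → ∃w (yRw ∧ zRw)).
(F1): satisfies the condition.
(F2): fails — yR²u, yRv but no t with uRt and vRt.
(F3): satisfies the condition.
(F4): fails — mR²m, mRo but no w with mRw and oRw.

(F1), (F3)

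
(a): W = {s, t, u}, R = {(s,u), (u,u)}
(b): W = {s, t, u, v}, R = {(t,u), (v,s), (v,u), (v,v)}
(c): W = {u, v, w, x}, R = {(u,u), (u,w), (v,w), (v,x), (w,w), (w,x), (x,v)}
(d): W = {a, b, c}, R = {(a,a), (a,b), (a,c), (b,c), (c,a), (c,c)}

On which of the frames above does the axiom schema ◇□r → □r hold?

Frame correspondent (Sahlqvist): ∀x ∀y ∀z (Rxy ∧ Rxz → Ryz) — i.e. the Euclidean property.
(a): satisfies the condition.
(b): fails — Rtu and Rtu but not Ruu.
(c): fails — Ruw and Ruu but not Rwu.
(d): fails — Rab and Rab but not Rbb.

(a)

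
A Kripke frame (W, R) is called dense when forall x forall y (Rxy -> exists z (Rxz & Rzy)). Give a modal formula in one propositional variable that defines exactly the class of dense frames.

□□q → □q

The condition is density. The C4 schema □□q → □q defines it.
Suppose □□q→□q is valid. Take Rxy and set V(q)={w : xR²w}. Then □□q at x, so □q at x, so q at y, i.e. ∃z(Rxz∧Rzy).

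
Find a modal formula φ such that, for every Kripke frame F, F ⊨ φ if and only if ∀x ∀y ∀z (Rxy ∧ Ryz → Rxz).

This is transitivity; the standard corresponding axiom is 4: □s → □□s.
Suppose □s→□□s is valid. Take Rxy, Ryz and set V(s)={w : Rxw}. Then □s at x, so □□s at x, so □s at y, so s at z, i.e. Rxz.

□s → □□s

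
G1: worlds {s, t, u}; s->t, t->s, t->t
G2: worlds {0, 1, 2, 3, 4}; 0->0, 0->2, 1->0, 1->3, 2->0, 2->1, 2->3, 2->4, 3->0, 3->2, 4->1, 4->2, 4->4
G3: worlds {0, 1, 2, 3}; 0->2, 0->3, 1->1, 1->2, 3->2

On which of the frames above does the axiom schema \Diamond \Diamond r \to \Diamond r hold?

G3

Frame correspondent (Sahlqvist): \forall x \forall y \forall z (Rxy \wedge Ryz \to Rxz) — i.e. transitivity.
G1: fails — Rst and Rts but not Rss.
G2: fails — R10 and R02 but not R12.
G3: satisfies the condition.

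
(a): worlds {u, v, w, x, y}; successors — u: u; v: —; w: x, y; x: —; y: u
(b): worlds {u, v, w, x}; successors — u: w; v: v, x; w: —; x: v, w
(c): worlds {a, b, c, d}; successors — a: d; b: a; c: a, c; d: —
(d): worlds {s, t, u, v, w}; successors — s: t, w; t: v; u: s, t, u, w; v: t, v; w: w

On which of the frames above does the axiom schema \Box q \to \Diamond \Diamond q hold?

Frame correspondent (Sahlqvist): \forall x \exists w (xRw \wedge x R^2 w) — i.e. a generalized confluence (Geach) condition.
(a): fails — at v but no t with vRt and vR²t.
(b): fails — at u but no t with uRt and uR²t.
(c): fails — at a but no w with aRw and aR²w.
(d): condition met.
Valid on: (d).

(d)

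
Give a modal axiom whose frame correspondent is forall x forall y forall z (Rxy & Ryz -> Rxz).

A defining formula is □r → □□r (the 4 axiom).
Suppose □r→□□r is valid. Take Rxy, Ryz and set V(r)={w : Rxw}. Then □r at x, so □□r at x, so □r at y, so r at z, i.e. Rxz.

□r → □□r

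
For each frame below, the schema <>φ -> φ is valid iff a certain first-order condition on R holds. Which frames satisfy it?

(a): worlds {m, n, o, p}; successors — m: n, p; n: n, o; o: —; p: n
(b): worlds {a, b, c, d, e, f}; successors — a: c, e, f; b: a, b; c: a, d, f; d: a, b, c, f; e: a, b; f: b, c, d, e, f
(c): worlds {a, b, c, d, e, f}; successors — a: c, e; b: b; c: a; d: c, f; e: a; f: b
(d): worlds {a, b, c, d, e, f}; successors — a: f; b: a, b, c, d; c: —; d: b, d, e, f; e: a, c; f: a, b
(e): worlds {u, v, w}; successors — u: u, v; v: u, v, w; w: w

This is the axiom for a generalized confluence (Geach) condition; its first-order frame correspondent is forall x forall y (xRy -> exists w (y = w & x = w)).
(a): fails — mRn but n ≠ m.
(b): fails — aRc but c ≠ a.
(c): fails — aRc but c ≠ a.
(d): fails — aRf but f ≠ a.
(e): fails — uRv but v ≠ u.
Valid on no frame.

none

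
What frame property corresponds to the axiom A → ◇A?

reflexivity

This is a form of the T axiom.
Its frame correspondent is reflexivity — ∀x Rxx.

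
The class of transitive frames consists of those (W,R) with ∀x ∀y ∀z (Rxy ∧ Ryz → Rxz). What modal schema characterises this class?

This is transitivity; the standard corresponding axiom is 4: □r → □□r.
Suppose □r→□□r is valid. Take Rxy, Ryz and set V(r)={w : Rxw}. Then □r at x, so □□r at x, so □r at y, so r at z, i.e. Rxz.

□r → □□r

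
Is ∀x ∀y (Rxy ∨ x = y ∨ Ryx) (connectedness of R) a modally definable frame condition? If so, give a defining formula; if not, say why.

No — not modally definable

Modal frame validity is preserved under disjoint unions.
Take 2 disjoint single-world reflexive frames: each is trivially connected, but their disjoint union has 2 worlds with no edge between distinct components, so it is not connected.
So no modal formula (or set of formulas) defines exactly the connected frames.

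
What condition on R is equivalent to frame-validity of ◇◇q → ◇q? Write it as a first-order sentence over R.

∀x ∀y (xR²y → ∃w (y = w ∧ xRw))

This is a Sahlqvist (Geach-type) schema ◇^2□^0q → □^0◇^1q.
First-order correspondent: ∀x ∀y (xR²y → ∃w (y = w ∧ xRw)).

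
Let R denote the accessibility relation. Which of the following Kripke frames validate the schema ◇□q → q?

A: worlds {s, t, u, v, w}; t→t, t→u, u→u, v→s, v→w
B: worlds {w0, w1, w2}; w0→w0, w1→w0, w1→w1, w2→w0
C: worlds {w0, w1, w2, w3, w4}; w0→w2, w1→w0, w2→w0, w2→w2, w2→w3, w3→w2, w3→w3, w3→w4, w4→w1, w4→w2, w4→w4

none

The schema corresponds to symmetry: ∀x ∀y (Rxy → Ryx).
A: fails — Rvw but not Rwv.
B: fails — Rw1w0 but not Rw0w1.
C: fails — Rw1w0 but not Rw0w1.
Valid on no frame.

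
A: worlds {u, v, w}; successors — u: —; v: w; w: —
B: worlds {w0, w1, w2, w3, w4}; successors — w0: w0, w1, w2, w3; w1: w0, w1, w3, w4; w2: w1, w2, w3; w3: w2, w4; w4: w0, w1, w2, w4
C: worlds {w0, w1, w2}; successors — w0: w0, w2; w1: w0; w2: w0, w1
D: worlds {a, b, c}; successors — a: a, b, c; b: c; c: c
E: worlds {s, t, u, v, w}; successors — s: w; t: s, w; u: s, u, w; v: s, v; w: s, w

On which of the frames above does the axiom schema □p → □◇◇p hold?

B, C, D, E

Frame correspondent (Sahlqvist): ∀x ∀z (xRz → ∃w (xRw ∧ zR²w)) — i.e. a generalized confluence (Geach) condition.
A: fails — vRw but no t with vRt and wR²t.
B: holds.
C: holds.
D: holds.
E: holds.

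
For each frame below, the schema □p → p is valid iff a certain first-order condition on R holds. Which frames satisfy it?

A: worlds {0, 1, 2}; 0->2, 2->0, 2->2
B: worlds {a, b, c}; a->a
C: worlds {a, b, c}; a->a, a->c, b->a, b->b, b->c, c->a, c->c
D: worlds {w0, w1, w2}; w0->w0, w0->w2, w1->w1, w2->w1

C

This is the axiom for reflexivity; its first-order frame correspondent is ∀x Rxx.
A: fails — world 0 does not see itself.
B: fails — world b does not see itself.
C: satisfies the condition.
D: fails — world w2 does not see itself.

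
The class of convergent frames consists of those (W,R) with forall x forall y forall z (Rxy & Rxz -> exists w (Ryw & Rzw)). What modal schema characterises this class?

◇□q → □◇q

This is convergence; the standard corresponding axiom is .2: ◇□q → □◇q.
Suppose ◇□q→□◇q is valid. Take Rxy, Rxz and set V(q)={w : Ryw}. Then □q at y so ◇□q at x, so □◇q at x, so ◇q at z, giving w with Rzw and Ryw.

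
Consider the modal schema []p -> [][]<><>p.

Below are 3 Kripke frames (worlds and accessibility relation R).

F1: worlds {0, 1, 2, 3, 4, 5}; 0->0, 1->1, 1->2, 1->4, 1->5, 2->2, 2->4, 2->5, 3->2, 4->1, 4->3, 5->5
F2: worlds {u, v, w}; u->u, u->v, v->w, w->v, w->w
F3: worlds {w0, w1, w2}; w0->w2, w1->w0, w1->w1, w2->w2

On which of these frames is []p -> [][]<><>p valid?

This is the axiom for a generalized confluence (Geach) condition; its first-order frame correspondent is forall x forall z (x R^2 z -> exists w (xRw & z R^2 w)).
F1: fails — 3R²5 but no w with 3Rw and 5R²w.
F2: holds.
F3: fails — w1R²w0 but no w with w1Rw and w0R²w.
Valid on: F2.

F2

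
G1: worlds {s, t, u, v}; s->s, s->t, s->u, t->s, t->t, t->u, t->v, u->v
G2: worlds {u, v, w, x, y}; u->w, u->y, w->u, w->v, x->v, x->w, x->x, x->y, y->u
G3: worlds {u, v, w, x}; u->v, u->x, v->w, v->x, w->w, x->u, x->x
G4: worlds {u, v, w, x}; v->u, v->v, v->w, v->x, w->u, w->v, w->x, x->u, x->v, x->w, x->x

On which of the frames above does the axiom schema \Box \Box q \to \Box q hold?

G4

This is the axiom for density; its first-order frame correspondent is \forall x \forall y (Rxy \to \exists z (Rxz \wedge Rzy)).
G1: fails — Ruv but no z with Ruz and Rzv.
G2: fails — Rwu but no z with Rwz and Rzu.
G3: fails — Ruv but no z with Ruz and Rzv.
G4: condition met.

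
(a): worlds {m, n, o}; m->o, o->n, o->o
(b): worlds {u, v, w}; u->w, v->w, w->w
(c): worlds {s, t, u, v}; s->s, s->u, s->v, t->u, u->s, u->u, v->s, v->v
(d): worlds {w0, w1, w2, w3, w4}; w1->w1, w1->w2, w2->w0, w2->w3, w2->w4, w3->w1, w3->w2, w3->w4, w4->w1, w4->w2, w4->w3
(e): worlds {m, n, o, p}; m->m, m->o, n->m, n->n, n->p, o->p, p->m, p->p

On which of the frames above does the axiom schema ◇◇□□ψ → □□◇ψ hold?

This is the axiom for a generalized confluence (Geach) condition; its first-order frame correspondent is ∀x ∀y ∀z ((xR²y ∧ xR²z) → ∃w (yR²w ∧ zRw)).
(a): fails — mR²n, mR²n but no w with nR²w and nRw.
(b): satisfies the condition.
(c): satisfies the condition.
(d): fails — w1R²w0, w1R²w0 but no w with w0R²w and w0Rw.
(e): satisfies the condition.

(b), (c), (e)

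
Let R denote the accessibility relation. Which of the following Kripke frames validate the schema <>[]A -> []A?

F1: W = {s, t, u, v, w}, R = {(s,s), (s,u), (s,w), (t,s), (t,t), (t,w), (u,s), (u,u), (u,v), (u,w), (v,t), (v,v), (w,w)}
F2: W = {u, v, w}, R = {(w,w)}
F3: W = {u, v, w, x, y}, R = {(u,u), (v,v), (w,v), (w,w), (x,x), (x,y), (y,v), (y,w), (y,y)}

Frame correspondent (Sahlqvist): forall x forall y forall z (Rxy & Rxz -> Ryz) — i.e. the Euclidean property.
F1: fails — Rsw and Rsu but not Rwu.
F2: holds.
F3: fails — Rwv and Rww but not Rvw.

F2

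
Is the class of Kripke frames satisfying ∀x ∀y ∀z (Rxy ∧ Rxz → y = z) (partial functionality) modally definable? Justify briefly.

The condition is partial functionality. A defining modal formula is ◇r → □r.
Suppose ◇r→□r is valid. Take Rxy, Rxz and set V(r)={y}. Then ◇r at x, so □r at x, so r at z, i.e. z=y.

Definable; ◇r → □r defines it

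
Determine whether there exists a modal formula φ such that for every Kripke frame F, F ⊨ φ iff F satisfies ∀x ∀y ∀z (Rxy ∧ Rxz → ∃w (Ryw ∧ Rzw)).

Yes — defined by ◇□p → □◇p

This is a Sahlqvist condition; the .2 axiom ◇□p → □◇p defines it.
Suppose ◇□p→□◇p is valid. Take Rxy, Rxz and set V(p)={w : Ryw}. Then □p at y so ◇□p at x, so □◇p at x, so ◇p at z, giving w with Rzw and Ryw.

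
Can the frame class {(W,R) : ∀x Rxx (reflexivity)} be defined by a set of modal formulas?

Definable; □p → p defines it

Yes: it is reflexivity, defined by the T schema □p → p.
Suppose □p→p is valid. At any x set V(p)={w : Rxw}. Then □p holds at x, so p holds at x, i.e. Rxx.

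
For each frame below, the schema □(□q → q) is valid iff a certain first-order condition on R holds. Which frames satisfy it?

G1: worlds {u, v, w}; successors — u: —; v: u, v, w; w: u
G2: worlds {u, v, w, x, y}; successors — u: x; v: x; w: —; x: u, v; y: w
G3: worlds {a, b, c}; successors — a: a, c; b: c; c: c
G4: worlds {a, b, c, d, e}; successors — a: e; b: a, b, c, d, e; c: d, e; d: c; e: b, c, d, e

The schema corresponds to shift-reflexivity: ∀x ∀y (Rxy → Ryy).
G1: fails — Rvu but not Ruu.
G2: fails — Rxu but not Ruu.
G3: holds.
G4: fails — Rbc but not Rcc.
Valid on: G3.

G3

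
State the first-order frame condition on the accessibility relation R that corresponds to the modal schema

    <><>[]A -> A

forall x forall y (x R^2 y -> exists w (yRw & x = w))

This is a Sahlqvist (Geach-type) schema ◇^2□^1A → □^0◇^0A.
Minimal-valuation argument: fix x; take any y with xR^2y and any z with xR^0z. Set V(A) to the set of worlds R-reachable from y in exactly 1 step. Then □^1A holds at y, so the antecedent holds at x; validity forces ◇^0A at z, giving a w with zR^0w and yR^1w.
First-order correspondent: forall x forall y (x R^2 y -> exists w (yRw & x = w)).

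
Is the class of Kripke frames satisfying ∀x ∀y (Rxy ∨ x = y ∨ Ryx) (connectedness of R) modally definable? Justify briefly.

Not definable by any modal formula

Modal frame validity is preserved under disjoint unions.
Take 3 disjoint single-world reflexive frames: each is trivially connected, but their disjoint union has 3 worlds with no edge between distinct components, so it is not connected.
So the class is not modally definable.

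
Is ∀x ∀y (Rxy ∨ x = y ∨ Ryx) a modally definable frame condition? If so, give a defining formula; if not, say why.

No — not modally definable

Any modally definable frame class is closed under disjoint unions.
Take 4 disjoint single-world reflexive frames: each is trivially connected, but their disjoint union has 4 worlds with no edge between distinct components, so it is not connected.
So no modal formula (or set of formulas) defines exactly the connected frames.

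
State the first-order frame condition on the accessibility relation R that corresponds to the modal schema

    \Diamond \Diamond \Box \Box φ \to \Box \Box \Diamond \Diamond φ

This is a Sahlqvist (Geach-type) schema ◇^2□^2φ → □^2◇^2φ.
Minimal-valuation argument: fix x; take any y with xR^2y and any z with xR^2z. Set V(φ) to the set of worlds R-reachable from y in exactly 2 steps. Then □^2φ holds at y, so the antecedent holds at x; validity forces ◇^2φ at z, giving a w with zR^2w and yR^2w.
First-order correspondent: \forall x \forall y \forall z ((x R^2 y \wedge x R^2 z) \to \exists w (y R^2 w \wedge z R^2 w)).

\forall x \forall y \forall z ((x R^2 y \wedge x R^2 z) \to \exists w (y R^2 w \wedge z R^2 w))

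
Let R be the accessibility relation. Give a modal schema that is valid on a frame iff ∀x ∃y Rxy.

□ψ → ◇ψ

A defining formula is □ψ → ◇ψ (the D axiom).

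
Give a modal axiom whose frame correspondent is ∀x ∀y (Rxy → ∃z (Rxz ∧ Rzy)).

□□s → □s

The condition is density. The C4 schema □□s → □s defines it.
Suppose □□s→□s is valid. Take Rxy and set V(s)={w : xR²w}. Then □□s at x, so □s at x, so s at y, i.e. ∃z(Rxz∧Rzy).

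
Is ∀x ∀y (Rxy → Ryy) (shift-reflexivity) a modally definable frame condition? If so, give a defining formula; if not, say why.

The condition is shift-reflexivity. A defining modal formula is □(□r → r).
Suppose □(□r→r) is valid. Take Rxy and set V(r)={w : Ryw}. Then at y, □r holds; since □(□r→r) at x, □r→r at y, so r at y, i.e. Ryy.

Yes — defined by □(□r → r)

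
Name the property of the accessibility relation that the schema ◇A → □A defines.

Suppose ◇A→□A is valid. Take Rxy, Rxz and set V(A)={y}. Then ◇A at x, so □A at x, so A at z, i.e. z=y.

Partial functionality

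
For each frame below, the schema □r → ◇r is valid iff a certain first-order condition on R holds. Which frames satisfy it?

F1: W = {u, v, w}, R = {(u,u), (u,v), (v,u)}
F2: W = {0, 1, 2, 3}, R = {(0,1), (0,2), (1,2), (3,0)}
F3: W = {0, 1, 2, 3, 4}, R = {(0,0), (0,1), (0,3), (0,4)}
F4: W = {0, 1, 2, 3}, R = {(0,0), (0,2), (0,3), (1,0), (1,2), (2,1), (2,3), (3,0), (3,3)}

Frame correspondent (Sahlqvist): ∀x ∃y Rxy — i.e. seriality.
F1: fails — world w has no successor.
F2: fails — world 2 has no successor.
F3: fails — world 1 has no successor.
F4: satisfies the condition.

F4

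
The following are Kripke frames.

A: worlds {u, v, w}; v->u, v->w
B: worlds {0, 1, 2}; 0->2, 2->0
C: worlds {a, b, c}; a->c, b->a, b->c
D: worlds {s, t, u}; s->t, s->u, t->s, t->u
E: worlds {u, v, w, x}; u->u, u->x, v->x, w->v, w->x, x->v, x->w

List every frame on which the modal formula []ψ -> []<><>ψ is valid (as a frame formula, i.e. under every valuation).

The schema corresponds to a generalized confluence (Geach) condition: forall x forall z (xRz -> exists w (xRw & z R^2 w)).
A: fails — vRu but no t with vRt and uR²t.
B: satisfies the condition.
C: fails — aRc but no w with aRw and cR²w.
D: fails — sRu but no w with sRw and uR²w.
E: satisfies the condition.

B, E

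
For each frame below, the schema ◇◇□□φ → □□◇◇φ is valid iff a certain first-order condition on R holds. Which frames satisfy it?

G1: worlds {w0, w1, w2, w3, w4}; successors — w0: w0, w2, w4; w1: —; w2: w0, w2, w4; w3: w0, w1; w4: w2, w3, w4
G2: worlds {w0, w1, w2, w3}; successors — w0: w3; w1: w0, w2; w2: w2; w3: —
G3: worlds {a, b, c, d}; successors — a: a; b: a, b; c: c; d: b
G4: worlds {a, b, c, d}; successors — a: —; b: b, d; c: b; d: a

G3

Frame correspondent (Sahlqvist): ∀x ∀y ∀z ((xR²y ∧ xR²z) → ∃w (yR²w ∧ zR²w)) — i.e. a generalized confluence (Geach) condition.
G1: fails — w4R²w0, w4R²w1 but no w with w0R²w and w1R²w.
G2: fails — w1R²w2, w1R²w3 but no w with w2R²w and w3R²w.
G3: satisfies the condition.
G4: fails — bR²a, bR²a but no w with aR²w and aR²w.
Valid on: G3.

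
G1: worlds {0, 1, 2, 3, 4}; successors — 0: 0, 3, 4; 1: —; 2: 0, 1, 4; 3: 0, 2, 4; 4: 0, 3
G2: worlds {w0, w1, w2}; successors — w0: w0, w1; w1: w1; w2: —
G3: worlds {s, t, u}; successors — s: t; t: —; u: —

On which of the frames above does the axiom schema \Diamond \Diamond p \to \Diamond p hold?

Frame correspondent (Sahlqvist): \forall x \forall y \forall z (Rxy \wedge Ryz \to Rxz) — i.e. transitivity.
G1: fails — R34 and R43 but not R33.
G2: satisfies the condition.
G3: satisfies the condition.
Valid on: G2, G3.

G2, G3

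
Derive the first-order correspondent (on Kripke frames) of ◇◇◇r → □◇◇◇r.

∀x ∀y ∀z ((xR³y ∧ xRz) → ∃w (y = w ∧ zR³w))

This is a Sahlqvist (Geach-type) schema ◇^3□^0r → □^1◇^3r.
Minimal-valuation argument: fix x; take any y with xR^3y and any z with xR^1z. Set V(r) to the set of worlds R-reachable from y in exactly 0 steps. Then □^0r holds at y, so the antecedent holds at x; validity forces ◇^3r at z, giving a w with zR^3w and yR^0w.
First-order correspondent: ∀x ∀y ∀z ((xR³y ∧ xRz) → ∃w (y = w ∧ zR³w)).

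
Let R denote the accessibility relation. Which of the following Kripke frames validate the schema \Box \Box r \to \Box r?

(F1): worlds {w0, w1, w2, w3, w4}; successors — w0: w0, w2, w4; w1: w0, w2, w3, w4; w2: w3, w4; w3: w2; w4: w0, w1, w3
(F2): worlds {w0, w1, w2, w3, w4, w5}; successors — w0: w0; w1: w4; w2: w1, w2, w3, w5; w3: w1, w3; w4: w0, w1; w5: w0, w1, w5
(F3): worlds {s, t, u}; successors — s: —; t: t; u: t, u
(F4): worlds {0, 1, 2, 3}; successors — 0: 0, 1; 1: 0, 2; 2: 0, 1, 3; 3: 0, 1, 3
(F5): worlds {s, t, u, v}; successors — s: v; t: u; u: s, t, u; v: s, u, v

The schema corresponds to density: \forall x \forall y (Rxy \to \exists z (Rxz \wedge Rzy)).
(F1): fails — Rw2w4 but no z with Rw2z and Rzw4.
(F2): fails — Rw4w1 but no z with Rw4z and Rzw1.
(F3): condition met.
(F4): fails — R12 but no z with R1z and Rz2.
(F5): condition met.
Valid on: (F3), (F5).

(F3), (F5)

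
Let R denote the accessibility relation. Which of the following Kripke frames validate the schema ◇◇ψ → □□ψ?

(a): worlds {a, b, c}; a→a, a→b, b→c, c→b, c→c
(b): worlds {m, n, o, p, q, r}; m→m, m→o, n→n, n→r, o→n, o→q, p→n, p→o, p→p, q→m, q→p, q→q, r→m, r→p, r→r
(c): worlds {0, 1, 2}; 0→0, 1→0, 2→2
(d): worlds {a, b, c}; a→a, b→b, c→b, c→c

The schema corresponds to a generalized confluence (Geach) condition: ∀x ∀y ∀z ((xR²y ∧ xR²z) → ∃w (y = w ∧ z = w)).
(a): fails — aR²a, aR²b but a ≠ b.
(b): fails — mR²m, mR²n but m ≠ n.
(c): condition met.
(d): fails — cR²b, cR²c but b ≠ c.
Valid on: (c).

(c)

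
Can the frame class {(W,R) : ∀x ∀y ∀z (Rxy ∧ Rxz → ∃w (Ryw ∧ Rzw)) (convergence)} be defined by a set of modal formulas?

Yes — defined by ◇□q → □◇q

The condition is convergence. A defining modal formula is ◇□q → □◇q.
Suppose ◇□q→□◇q is valid. Take Rxy, Rxz and set V(q)={w : Ryw}. Then □q at y so ◇□q at x, so □◇q at x, so ◇q at z, giving w with Rzw and Ryw.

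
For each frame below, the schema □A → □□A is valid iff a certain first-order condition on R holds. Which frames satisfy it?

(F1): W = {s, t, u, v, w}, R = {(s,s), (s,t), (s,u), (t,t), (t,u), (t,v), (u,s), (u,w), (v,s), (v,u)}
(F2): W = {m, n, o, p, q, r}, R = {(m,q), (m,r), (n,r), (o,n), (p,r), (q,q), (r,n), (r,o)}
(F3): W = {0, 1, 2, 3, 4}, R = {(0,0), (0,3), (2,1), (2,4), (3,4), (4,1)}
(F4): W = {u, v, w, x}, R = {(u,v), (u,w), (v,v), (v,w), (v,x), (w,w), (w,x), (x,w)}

Frame correspondent (Sahlqvist): ∀x ∀y ∀z (Rxy ∧ Ryz → Rxz) — i.e. transitivity.
(F1): fails — Rtv and Rvs but not Rts.
(F2): fails — Rnr and Rrn but not Rnn.
(F3): fails — R34 and R41 but not R31.
(F4): fails — Ruv and Rvx but not Rux.
Valid on no frame.

none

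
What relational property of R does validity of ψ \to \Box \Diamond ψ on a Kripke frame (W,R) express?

symmetry

Suppose ψ→□◇ψ is valid. Take Rxy and set V(ψ)={x}. Then ψ at x, so □◇ψ at x, so ◇ψ at y, so some z with Ryz has ψ; z=x, i.e. Ryx.
Conversely, on a frame with symmetry the schema holds at every world under every valuation.
Frame condition: \forall x \forall y (Rxy \to Ryx).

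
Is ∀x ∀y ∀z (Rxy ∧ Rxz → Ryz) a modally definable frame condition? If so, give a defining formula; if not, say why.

Definable; ◇q → □◇q defines it

This is a Sahlqvist condition; the 5 axiom ◇q → □◇q defines it.
Suppose ◇q→□◇q is valid. Take Rxy, Rxz and set V(q)={y}. Then ◇q at x, so □◇q at x, so ◇q at z, so some w with Rzw has q; w=y, i.e. Rzy. By symmetry of the argument, Ryz.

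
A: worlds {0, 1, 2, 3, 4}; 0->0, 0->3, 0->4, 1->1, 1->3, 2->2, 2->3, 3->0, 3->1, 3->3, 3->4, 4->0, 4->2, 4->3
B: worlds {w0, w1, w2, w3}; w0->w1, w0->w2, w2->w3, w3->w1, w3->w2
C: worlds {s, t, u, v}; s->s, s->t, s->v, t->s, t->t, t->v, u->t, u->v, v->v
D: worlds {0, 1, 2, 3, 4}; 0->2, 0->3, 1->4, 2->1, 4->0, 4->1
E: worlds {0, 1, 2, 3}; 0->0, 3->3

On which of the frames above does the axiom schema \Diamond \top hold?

The schema corresponds to seriality: \forall x \exists y Rxy.
A: condition met.
B: fails — world w1 has no successor.
C: condition met.
D: fails — world 3 has no successor.
E: fails — world 1 has no successor.

A, C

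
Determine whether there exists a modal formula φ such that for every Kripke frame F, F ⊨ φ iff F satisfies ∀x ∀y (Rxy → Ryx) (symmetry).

This is a Sahlqvist condition; the B axiom q → □◇q defines it.

Yes — defined by q → □◇q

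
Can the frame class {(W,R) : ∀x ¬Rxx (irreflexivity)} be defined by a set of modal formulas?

Not definable by any modal formula

Any modally definable frame class is closed under surjective bounded morphisms.
The 4-cycle (worlds w0,w1,w2,w3 with w0→w1→w2→w3→w0) is irreflexive, and the map sending every world to a single reflexive point • is a surjective bounded morphism (forth: every edge maps to (•,•); back: every world has a successor). So any modal formula valid on the 4-cycle is also valid on the reflexive point, which is not irreflexive.
So the class is not modally definable.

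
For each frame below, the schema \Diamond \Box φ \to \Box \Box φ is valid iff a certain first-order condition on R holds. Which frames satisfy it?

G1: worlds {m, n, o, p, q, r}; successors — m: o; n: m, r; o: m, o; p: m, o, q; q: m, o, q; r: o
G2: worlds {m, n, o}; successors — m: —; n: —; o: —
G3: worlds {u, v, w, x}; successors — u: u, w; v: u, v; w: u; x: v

Frame correspondent (Sahlqvist): \forall x \forall y \forall z ((xRy \wedge x R^2 z) \to \exists w (yRw \wedge z = w)) — i.e. a generalized confluence (Geach) condition.
G1: fails — oRm, oR²m but no w with mRw and m=w.
G2: condition met.
G3: fails — uRw, uR²w but no t with wRt and w=t.
Valid on: G2.

G2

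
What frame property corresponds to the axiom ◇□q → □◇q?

Convergence

This is the .2 axiom.
Its frame correspondent is convergence — ∀x ∀y ∀z (Rxy ∧ Rxz → ∃w (Ryw ∧ Rzw)).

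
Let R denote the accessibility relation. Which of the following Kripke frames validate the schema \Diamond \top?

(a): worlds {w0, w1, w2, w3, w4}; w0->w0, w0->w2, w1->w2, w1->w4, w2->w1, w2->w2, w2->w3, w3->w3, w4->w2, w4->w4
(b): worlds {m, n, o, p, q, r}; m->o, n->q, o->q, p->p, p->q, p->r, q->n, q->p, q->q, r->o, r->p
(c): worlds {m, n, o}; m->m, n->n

(a), (b)

Frame correspondent (Sahlqvist): \forall x \exists y Rxy — i.e. seriality.
(a): holds.
(b): holds.
(c): fails — world o has no successor.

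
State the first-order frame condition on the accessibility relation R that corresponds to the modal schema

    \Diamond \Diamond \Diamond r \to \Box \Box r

This is a Sahlqvist (Geach-type) schema ◇^3□^0r → □^2◇^0r.
Minimal-valuation argument: fix x; take any y with xR^3y and any z with xR^2z. Set V(r) to the set of worlds R-reachable from y in exactly 0 steps. Then □^0r holds at y, so the antecedent holds at x; validity forces ◇^0r at z, giving a w with zR^0w and yR^0w.
First-order correspondent: \forall x \forall y \forall z ((x R^3 y \wedge x R^2 z) \to \exists w (y = w \wedge z = w)).

\forall x \forall y \forall z ((x R^3 y \wedge x R^2 z) \to \exists w (y = w \wedge z = w))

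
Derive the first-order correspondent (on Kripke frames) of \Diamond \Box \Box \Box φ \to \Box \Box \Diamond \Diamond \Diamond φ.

\forall x \forall y \forall z ((xRy \wedge x R^2 z) \to \exists w (y R^3 w \wedge z R^3 w))

This is a Sahlqvist (Geach-type) schema ◇^1□^3φ → □^2◇^3φ.
First-order correspondent: \forall x \forall y \forall z ((xRy \wedge x R^2 z) \to \exists w (y R^3 w \wedge z R^3 w)).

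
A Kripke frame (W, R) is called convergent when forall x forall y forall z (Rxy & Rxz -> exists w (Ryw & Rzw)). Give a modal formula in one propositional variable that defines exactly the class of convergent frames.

This is convergence; the standard corresponding axiom is .2: ◇□s → □◇s.

◇□s → □◇s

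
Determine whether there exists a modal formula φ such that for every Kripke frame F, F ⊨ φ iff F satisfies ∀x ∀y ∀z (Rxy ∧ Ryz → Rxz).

Yes: it is transitivity, defined by the 4 schema □r → □□r.
Suppose □r→□□r is valid. Take Rxy, Ryz and set V(r)={w : Rxw}. Then □r at x, so □□r at x, so □r at y, so r at z, i.e. Rxz.

Definable; □r → □□r defines it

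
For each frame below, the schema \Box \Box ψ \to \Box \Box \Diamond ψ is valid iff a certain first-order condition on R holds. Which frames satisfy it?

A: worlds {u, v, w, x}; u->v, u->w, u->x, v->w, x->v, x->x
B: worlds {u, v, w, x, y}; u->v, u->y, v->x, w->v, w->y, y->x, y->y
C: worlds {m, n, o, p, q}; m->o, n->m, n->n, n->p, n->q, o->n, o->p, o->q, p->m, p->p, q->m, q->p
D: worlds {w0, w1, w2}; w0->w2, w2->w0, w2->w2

Frame correspondent (Sahlqvist): \forall x \forall z (x R^2 z \to \exists w (x R^2 w \wedge zRw)) — i.e. a generalized confluence (Geach) condition.
A: fails — uR²w but no t with uR²t and wRt.
B: fails — uR²x but no t with uR²t and xRt.
C: fails — oR²m but no w with oR²w and mRw.
D: ✓.
Valid on: D.

D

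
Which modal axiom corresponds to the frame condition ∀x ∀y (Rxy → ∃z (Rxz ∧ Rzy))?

□□r → □r

This is density; the standard corresponding axiom is C4: □□r → □r.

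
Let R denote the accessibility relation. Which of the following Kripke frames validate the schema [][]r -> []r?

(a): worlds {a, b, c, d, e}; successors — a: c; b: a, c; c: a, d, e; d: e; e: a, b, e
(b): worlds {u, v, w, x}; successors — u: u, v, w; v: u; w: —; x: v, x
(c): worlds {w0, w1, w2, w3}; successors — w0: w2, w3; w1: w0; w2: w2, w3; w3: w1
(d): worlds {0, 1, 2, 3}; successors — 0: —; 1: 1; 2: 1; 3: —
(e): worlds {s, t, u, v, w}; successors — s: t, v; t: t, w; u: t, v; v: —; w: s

(b), (d)

Frame correspondent (Sahlqvist): forall x forall y (Rxy -> exists z (Rxz & Rzy)) — i.e. density.
(a): fails — Rcd but no z with Rcz and Rzd.
(b): holds.
(c): fails — Rw1w0 but no z with Rw1z and Rzw0.
(d): holds.
(e): fails — Ruv but no z with Ruz and Rzv.
Valid on: (b), (d).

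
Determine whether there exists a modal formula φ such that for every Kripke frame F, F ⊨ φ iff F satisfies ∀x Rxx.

This is a Sahlqvist condition; the T axiom □p → p defines it.
Suppose □p→p is valid. At any x set V(p)={w : Rxw}. Then □p holds at x, so p holds at x, i.e. Rxx.

Definable; □p → p defines it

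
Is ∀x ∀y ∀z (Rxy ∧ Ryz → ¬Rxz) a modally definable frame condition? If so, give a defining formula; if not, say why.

Modal frame validity is preserved under surjective bounded morphisms.
The 7-cycle (worlds 0,1,2,3,4,5,6 with 0→1→2→3→4→5→6→0) is intransitive. Mapping every world to a single reflexive point • is a surjective bounded morphism; the reflexive point is not intransitive (R••∧R•• but R••).
So the class is not modally definable.

Not modally definable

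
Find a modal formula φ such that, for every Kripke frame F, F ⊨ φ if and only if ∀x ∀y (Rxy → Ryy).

□(□p → p)

The condition is shift-reflexivity. The T□ schema □(□p → p) defines it.
Suppose □(□p→p) is valid. Take Rxy and set V(p)={w : Ryw}. Then at y, □p holds; since □(□p→p) at x, □p→p at y, so p at y, i.e. Ryy.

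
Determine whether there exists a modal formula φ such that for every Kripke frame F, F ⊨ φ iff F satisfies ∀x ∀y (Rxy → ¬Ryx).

If a class were modally definable it would be closed under surjective bounded morphisms (Goldblatt–Thomason).
The 5-cycle (worlds w0,w1,w2,w3,w4 with w0→w1→w2→w3→w4→w0) is asymmetric. Mapping every world to a single reflexive point • is a surjective bounded morphism, and the reflexive point is not asymmetric (R•• but asymmetry requires ¬R••).
Hence asymmetry is not modally definable.

No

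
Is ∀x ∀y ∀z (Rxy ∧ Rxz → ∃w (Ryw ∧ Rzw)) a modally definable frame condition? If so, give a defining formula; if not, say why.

Definable; ◇□q → □◇q defines it

This is a Sahlqvist condition; the .2 axiom ◇□q → □◇q defines it.
Suppose ◇□q→□◇q is valid. Take Rxy, Rxz and set V(q)={w : Ryw}. Then □q at y so ◇□q at x, so □◇q at x, so ◇q at z, giving w with Rzw and Ryw.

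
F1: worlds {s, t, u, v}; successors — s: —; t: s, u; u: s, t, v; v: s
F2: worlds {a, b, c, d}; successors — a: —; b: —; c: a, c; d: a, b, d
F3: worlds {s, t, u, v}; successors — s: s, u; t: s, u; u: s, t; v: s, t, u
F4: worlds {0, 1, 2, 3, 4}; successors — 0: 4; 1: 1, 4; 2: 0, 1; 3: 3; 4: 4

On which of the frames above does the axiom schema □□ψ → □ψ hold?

This is the axiom for density; its first-order frame correspondent is ∀x ∀y (Rxy → ∃z (Rxz ∧ Rzy)).
F1: fails — Ruv but no z with Ruz and Rzv.
F2: satisfies the condition.
F3: fails — Rut but no z with Ruz and Rzt.
F4: fails — R20 but no z with R2z and Rz0.

F2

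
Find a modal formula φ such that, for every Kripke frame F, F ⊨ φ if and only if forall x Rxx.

□ψ → ψ

The condition is reflexivity. The T schema □ψ → ψ defines it.
Suppose □ψ→ψ is valid. At any x set V(ψ)={w : Rxw}. Then □ψ holds at x, so ψ holds at x, i.e. Rxx.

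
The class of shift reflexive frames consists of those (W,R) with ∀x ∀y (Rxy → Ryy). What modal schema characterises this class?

□(□q → q)

This is shift-reflexivity; the standard corresponding axiom is T□: □(□q → q).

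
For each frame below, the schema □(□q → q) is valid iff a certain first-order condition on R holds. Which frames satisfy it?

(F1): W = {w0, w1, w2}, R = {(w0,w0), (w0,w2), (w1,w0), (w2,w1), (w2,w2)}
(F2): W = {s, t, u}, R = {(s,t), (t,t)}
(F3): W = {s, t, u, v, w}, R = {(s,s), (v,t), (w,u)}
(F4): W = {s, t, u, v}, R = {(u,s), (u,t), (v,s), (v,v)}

(F2)

Frame correspondent (Sahlqvist): ∀x ∀y (Rxy → Ryy) — i.e. shift-reflexivity.
(F1): fails — Rw2w1 but not Rw1w1.
(F2): ✓.
(F3): fails — Rvt but not Rtt.
(F4): fails — Rus but not Rss.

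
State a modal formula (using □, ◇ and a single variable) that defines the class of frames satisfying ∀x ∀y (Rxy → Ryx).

s → □◇s

This is symmetry; the standard corresponding axiom is B: s → □◇s.
Suppose s→□◇s is valid. Take Rxy and set V(s)={x}. Then s at x, so □◇s at x, so ◇s at y, so some z with Ryz has s; z=x, i.e. Ryx.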